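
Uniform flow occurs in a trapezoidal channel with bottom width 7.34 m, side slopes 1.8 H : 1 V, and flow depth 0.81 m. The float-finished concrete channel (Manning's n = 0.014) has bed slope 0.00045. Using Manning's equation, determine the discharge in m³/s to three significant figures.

A = (b + z·y)·y = (7.34 + 1.8×0.81)×0.81 = 7.126 m²
P = b + 2y√(1+z²) = 7.34 + 2×0.81×√(1+1.8²) = 10.68 m
R = A/P = 7.126/10.68 = 0.6675 m
Q = (1/n)·A·R^(2/3)·S^(1/2) = (1/0.014) × 7.126 × 0.6675^(2/3) × 0.00045^(1/2) = 8.248 m³/s

8.25 m³/s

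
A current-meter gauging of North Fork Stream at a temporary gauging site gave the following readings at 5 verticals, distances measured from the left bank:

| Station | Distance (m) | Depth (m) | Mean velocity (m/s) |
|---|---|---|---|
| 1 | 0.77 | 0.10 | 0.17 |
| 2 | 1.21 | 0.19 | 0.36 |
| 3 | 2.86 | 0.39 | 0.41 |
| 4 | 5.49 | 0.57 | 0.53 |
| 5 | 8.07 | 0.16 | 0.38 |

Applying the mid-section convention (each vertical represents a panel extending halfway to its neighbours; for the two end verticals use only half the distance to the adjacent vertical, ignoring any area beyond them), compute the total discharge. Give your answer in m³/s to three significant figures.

w_1 = (1.21 − 0.77)/2 = 0.22 m; q_1 = 0.17 × 0.10 × 0.22 = 0.003740 m³/s
w_2 = (2.86 − 0.77)/2 = 1.045 m; q_2 = 0.36 × 0.19 × 1.045 = 0.07148 m³/s
w_3 = (5.49 − 1.21)/2 = 2.14 m; q_3 = 0.41 × 0.39 × 2.14 = 0.3422 m³/s
w_4 = (8.07 − 2.86)/2 = 2.605 m; q_4 = 0.53 × 0.57 × 2.605 = 0.7870 m³/s
w_5 = (8.07 − 5.49)/2 = 1.29 m; q_5 = 0.38 × 0.16 × 1.29 = 0.07843 m³/s
Q = Σ qᵢ = 1.283 m³/s

1.28 m³/s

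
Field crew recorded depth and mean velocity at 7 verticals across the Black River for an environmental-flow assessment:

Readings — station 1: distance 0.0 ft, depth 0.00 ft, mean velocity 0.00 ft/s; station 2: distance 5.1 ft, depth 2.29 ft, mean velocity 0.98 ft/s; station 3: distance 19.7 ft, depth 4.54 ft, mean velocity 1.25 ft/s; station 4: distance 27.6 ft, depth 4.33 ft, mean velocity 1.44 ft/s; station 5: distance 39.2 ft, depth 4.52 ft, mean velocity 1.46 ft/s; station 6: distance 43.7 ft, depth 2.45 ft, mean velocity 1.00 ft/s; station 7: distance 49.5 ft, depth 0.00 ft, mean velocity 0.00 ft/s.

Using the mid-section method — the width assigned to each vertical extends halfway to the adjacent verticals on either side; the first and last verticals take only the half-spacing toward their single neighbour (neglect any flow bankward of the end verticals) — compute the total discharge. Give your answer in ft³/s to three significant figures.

212 ft³/s

w_2 = (19.7 − 0.0)/2 = 9.85 ft; q_2 = 0.98 × 2.29 × 9.85 = 22.11 ft³/s
w_3 = (27.6 − 5.1)/2 = 11.25 ft; q_3 = 1.25 × 4.54 × 11.25 = 63.84 ft³/s
w_4 = (39.2 − 19.7)/2 = 9.75 ft; q_4 = 1.44 × 4.33 × 9.75 = 60.79 ft³/s
w_5 = (43.7 − 27.6)/2 = 8.05 ft; q_5 = 1.46 × 4.52 × 8.05 = 53.12 ft³/s
w_6 = (49.5 − 39.2)/2 = 5.15 ft; q_6 = 1.00 × 2.45 × 5.15 = 12.62 ft³/s
Stations 1, 7 contribute zero (depth or velocity is 0).
Q = Σ qᵢ = 212.5 ft³/s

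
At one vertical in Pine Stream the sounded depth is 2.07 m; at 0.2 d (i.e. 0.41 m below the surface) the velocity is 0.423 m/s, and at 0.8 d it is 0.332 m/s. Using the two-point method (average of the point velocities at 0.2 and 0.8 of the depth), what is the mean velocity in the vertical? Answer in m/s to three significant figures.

v̄ = (0.423 + 0.332) / 2 = 0.3775 m/s

0.378 m/s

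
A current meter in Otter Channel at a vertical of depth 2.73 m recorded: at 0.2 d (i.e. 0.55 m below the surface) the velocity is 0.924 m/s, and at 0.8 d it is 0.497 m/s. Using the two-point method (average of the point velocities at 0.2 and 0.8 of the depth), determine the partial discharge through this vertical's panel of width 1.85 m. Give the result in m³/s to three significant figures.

3.59 m³/s

v̄ = (0.924 + 0.497) / 2 = 0.7105 m/s
q = v̄ × d × w = 0.7105 × 2.73 × 1.85 = 3.588 m³/s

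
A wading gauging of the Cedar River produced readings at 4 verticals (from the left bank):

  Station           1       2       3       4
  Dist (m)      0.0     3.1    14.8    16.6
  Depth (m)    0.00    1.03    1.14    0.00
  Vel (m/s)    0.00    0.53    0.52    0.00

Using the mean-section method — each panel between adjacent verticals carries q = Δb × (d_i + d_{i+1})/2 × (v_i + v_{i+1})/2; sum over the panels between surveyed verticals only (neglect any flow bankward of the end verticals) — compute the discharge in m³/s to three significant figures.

Panel 1-2: Δb = 3.1 m, d̄ = (0.00+1.03)/2 = 0.515, v̄ = (0.00+0.53)/2 = 0.265 → q = 3.1×0.515×0.265 = 0.4231 m³/s
Panel 2-3: Δb = 11.7 m, d̄ = (1.03+1.14)/2 = 1.085, v̄ = (0.53+0.52)/2 = 0.525 → q = 11.7×1.085×0.525 = 6.665 m³/s
Panel 3-4: Δb = 1.8 m, d̄ = (1.14+0.00)/2 = 0.57, v̄ = (0.52+0.00)/2 = 0.26 → q = 1.8×0.57×0.26 = 0.2668 m³/s
Q = Σ q = 7.354 m³/s

7.35 m³/s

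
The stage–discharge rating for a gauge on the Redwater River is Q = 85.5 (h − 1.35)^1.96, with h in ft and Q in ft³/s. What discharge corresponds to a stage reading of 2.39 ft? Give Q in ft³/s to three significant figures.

92.3 ft³/s

Q = 85.5 × (2.39 − 1.35)^1.96 = 85.5 × 1.04^1.96 = 92.33 ft³/s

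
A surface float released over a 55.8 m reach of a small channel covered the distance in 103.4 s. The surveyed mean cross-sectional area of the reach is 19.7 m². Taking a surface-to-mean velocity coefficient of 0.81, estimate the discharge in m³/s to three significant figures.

8.61 m³/s

v_surface = L / t̄ = 55.8 / 103.4 = 0.5397 m/s
v_mean = 0.81 × 0.5397 = 0.4371 m/s
Q = A × v_mean = 19.7 × 0.4371 = 8.611 m³/s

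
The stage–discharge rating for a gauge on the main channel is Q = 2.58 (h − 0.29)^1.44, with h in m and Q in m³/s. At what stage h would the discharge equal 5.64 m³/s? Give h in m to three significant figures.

h − h₀ = (Q/C)^(1/b) = (5.64/2.58)^(1/1.44) = 1.721 m
h = 0.29 + 1.721 = 2.011 m

2.01 m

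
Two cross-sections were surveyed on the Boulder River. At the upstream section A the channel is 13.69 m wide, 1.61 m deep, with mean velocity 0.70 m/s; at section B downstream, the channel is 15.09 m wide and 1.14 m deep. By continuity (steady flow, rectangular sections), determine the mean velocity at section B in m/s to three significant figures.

0.897 m/s

Q = A₁V₁ = (13.69×1.61) × 0.70 = 15.43 m³/s
A₂ = 15.09 × 1.14 = 17.20 m²
V₂ = Q/A₂ = 15.43/17.20 = 0.8969 m/s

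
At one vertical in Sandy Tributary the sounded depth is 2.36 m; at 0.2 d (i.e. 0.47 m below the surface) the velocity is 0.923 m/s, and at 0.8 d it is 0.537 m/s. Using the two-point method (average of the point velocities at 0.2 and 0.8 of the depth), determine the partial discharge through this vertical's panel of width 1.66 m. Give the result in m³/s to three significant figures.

v̄ = (0.923 + 0.537) / 2 = 0.7300 m/s
q = v̄ × d × w = 0.7300 × 2.36 × 1.66 = 2.860 m³/s

2.86 m³/s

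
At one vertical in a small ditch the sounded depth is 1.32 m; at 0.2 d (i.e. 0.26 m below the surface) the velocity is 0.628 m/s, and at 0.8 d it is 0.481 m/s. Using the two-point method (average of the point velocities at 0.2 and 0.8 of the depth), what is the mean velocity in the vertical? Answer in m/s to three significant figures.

0.555 m/s

v̄ = (0.628 + 0.481) / 2 = 0.5545 m/s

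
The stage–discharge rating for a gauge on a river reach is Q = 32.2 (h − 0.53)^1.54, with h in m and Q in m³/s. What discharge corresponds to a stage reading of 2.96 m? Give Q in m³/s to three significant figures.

Q = 32.2 × (2.96 − 0.53)^1.54 = 32.2 × 2.43^1.54 = 126.4 m³/s

126 m³/s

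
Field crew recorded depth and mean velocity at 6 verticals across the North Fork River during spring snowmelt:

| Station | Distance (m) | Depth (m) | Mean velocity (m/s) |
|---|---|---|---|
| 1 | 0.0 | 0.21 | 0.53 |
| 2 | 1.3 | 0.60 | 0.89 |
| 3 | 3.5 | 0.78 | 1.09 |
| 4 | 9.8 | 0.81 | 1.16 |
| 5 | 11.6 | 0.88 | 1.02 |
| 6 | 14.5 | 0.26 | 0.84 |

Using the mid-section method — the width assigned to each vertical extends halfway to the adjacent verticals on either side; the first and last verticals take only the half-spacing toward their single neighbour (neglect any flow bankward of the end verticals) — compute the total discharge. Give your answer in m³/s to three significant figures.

w_1 = (1.3 − 0.0)/2 = 0.65 m; q_1 = 0.53 × 0.21 × 0.65 = 0.07235 m³/s
w_2 = (3.5 − 0.0)/2 = 1.75 m; q_2 = 0.89 × 0.60 × 1.75 = 0.9345 m³/s
w_3 = (9.8 − 1.3)/2 = 4.25 m; q_3 = 1.09 × 0.78 × 4.25 = 3.613 m³/s
w_4 = (11.6 − 3.5)/2 = 4.05 m; q_4 = 1.16 × 0.81 × 4.05 = 3.805 m³/s
w_5 = (14.5 − 9.8)/2 = 2.35 m; q_5 = 1.02 × 0.88 × 2.35 = 2.109 m³/s
w_6 = (14.5 − 11.6)/2 = 1.45 m; q_6 = 0.84 × 0.26 × 1.45 = 0.3167 m³/s
Q = Σ qᵢ = 10.85 m³/s

10.9 m³/s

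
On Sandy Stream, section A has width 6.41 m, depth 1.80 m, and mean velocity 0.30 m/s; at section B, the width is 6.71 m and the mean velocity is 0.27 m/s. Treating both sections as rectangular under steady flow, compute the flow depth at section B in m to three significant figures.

1.91 m

Q = A₁V₁ = (6.41×1.80) × 0.30 = 3.461 m³/s
d₂ = Q/(b₂ V₂) = 3.461/(6.71×0.27) = 1.911 m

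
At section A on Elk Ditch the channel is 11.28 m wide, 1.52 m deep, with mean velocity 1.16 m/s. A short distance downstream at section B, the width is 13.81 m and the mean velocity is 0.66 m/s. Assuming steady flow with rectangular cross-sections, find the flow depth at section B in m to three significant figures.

2.18 m

Q = A₁V₁ = (11.28×1.52) × 1.16 = 19.89 m³/s
d₂ = Q/(b₂ V₂) = 19.89/(13.81×0.66) = 2.182 m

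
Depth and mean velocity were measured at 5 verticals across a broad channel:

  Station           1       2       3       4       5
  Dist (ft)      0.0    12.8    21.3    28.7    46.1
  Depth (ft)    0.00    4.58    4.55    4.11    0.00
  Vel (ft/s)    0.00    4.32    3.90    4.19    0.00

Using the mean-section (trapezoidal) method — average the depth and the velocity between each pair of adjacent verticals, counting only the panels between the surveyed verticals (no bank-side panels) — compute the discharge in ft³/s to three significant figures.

Panel 1-2: Δb = 12.8 ft, d̄ = (0.00+4.58)/2 = 2.29, v̄ = (0.00+4.32)/2 = 2.16 → q = 12.8×2.29×2.16 = 63.31 ft³/s
Panel 2-3: Δb = 8.5 ft, d̄ = (4.58+4.55)/2 = 4.565, v̄ = (4.32+3.90)/2 = 4.11 → q = 8.5×4.565×4.11 = 159.5 ft³/s
Panel 3-4: Δb = 7.4 ft, d̄ = (4.55+4.11)/2 = 4.33, v̄ = (3.90+4.19)/2 = 4.045 → q = 7.4×4.33×4.045 = 129.6 ft³/s
Panel 4-5: Δb = 17.4 ft, d̄ = (4.11+0.00)/2 = 2.055, v̄ = (4.19+0.00)/2 = 2.095 → q = 17.4×2.055×2.095 = 74.91 ft³/s
Q = Σ q = 427.3 ft³/s

427 ft³/s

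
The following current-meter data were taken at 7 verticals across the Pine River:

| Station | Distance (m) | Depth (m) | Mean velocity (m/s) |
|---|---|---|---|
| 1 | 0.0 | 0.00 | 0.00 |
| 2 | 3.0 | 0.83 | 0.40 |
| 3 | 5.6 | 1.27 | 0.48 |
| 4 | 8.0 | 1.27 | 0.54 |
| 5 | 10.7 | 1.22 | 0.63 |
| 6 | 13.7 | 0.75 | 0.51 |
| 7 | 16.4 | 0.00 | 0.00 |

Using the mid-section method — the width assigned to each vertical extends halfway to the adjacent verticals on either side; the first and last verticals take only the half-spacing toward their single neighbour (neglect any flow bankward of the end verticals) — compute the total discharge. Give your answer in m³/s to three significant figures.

7.48 m³/s

w_2 = (5.6 − 0.0)/2 = 2.8 m; q_2 = 0.40 × 0.83 × 2.8 = 0.9296 m³/s
w_3 = (8.0 − 3.0)/2 = 2.5 m; q_3 = 0.48 × 1.27 × 2.5 = 1.524 m³/s
w_4 = (10.7 − 5.6)/2 = 2.55 m; q_4 = 0.54 × 1.27 × 2.55 = 1.749 m³/s
w_5 = (13.7 − 8.0)/2 = 2.85 m; q_5 = 0.63 × 1.22 × 2.85 = 2.191 m³/s
w_6 = (16.4 − 10.7)/2 = 2.85 m; q_6 = 0.51 × 0.75 × 2.85 = 1.090 m³/s
Stations 1, 7 contribute zero (depth or velocity is 0).
Q = Σ qᵢ = 7.483 m³/s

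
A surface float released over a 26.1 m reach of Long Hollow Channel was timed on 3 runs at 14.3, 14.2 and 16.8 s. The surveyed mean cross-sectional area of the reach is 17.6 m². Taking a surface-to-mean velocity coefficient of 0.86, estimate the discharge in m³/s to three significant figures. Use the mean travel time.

26.2 m³/s

t̄ = (14.3 + 14.2 + 16.8) / 3 = 15.1 s
v_surface = L / t̄ = 26.1 / 15.1 = 1.728 m/s
v_mean = 0.86 × 1.728 = 1.486 m/s
Q = A × v_mean = 17.6 × 1.486 = 26.16 m³/s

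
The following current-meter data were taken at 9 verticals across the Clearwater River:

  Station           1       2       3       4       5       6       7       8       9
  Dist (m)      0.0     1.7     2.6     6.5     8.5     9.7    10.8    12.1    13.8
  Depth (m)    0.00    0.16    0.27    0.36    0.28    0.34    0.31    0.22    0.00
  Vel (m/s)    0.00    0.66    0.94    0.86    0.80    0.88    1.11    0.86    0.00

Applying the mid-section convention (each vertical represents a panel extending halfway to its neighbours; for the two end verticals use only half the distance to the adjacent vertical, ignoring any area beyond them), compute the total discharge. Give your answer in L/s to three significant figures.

3060 L/s

w_2 = (2.6 − 0.0)/2 = 1.3 m; q_2 = 0.66 × 0.16 × 1.3 = 0.1373 m³/s
w_3 = (6.5 − 1.7)/2 = 2.4 m; q_3 = 0.94 × 0.27 × 2.4 = 0.6091 m³/s
w_4 = (8.5 − 2.6)/2 = 2.95 m; q_4 = 0.86 × 0.36 × 2.95 = 0.9133 m³/s
w_5 = (9.7 − 6.5)/2 = 1.6 m; q_5 = 0.80 × 0.28 × 1.6 = 0.3584 m³/s
w_6 = (10.8 − 8.5)/2 = 1.15 m; q_6 = 0.88 × 0.34 × 1.15 = 0.3441 m³/s
w_7 = (12.1 − 9.7)/2 = 1.2 m; q_7 = 1.11 × 0.31 × 1.2 = 0.4129 m³/s
w_8 = (13.8 − 10.8)/2 = 1.5 m; q_8 = 0.86 × 0.22 × 1.5 = 0.2838 m³/s
Stations 1, 9 contribute zero (depth or velocity is 0).
Q = Σ qᵢ = 3.059 m³/s
= 3.059 × 1000 = 3059 L/s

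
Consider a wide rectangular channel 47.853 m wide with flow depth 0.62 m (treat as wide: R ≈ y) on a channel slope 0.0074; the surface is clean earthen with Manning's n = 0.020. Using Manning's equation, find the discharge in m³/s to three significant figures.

A = b·y = 47.853 × 0.62 = 29.67 m²
Wide channel: R ≈ y = 0.62 m
Q = (1/n)·A·R^(2/3)·S^(1/2) = (1/0.020) × 29.67 × 0.6200^(2/3) × 0.0074^(1/2) = 92.79 m³/s

92.8 m³/s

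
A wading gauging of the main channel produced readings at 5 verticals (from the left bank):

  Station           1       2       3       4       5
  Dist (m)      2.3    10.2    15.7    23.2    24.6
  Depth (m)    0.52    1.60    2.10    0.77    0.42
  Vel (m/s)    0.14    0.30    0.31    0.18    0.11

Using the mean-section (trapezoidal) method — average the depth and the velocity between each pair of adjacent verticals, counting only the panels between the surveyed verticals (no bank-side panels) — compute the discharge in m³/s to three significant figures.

Panel 1-2: Δb = 7.9 m, d̄ = (0.52+1.60)/2 = 1.06, v̄ = (0.14+0.30)/2 = 0.22 → q = 7.9×1.06×0.22 = 1.842 m³/s
Panel 2-3: Δb = 5.5 m, d̄ = (1.60+2.10)/2 = 1.85, v̄ = (0.30+0.31)/2 = 0.305 → q = 5.5×1.85×0.305 = 3.103 m³/s
Panel 3-4: Δb = 7.5 m, d̄ = (2.10+0.77)/2 = 1.435, v̄ = (0.31+0.18)/2 = 0.245 → q = 7.5×1.435×0.245 = 2.637 m³/s
Panel 4-5: Δb = 1.4 m, d̄ = (0.77+0.42)/2 = 0.595, v̄ = (0.18+0.11)/2 = 0.145 → q = 1.4×0.595×0.145 = 0.1208 m³/s
Q = Σ q = 7.703 m³/s

7.70 m³/s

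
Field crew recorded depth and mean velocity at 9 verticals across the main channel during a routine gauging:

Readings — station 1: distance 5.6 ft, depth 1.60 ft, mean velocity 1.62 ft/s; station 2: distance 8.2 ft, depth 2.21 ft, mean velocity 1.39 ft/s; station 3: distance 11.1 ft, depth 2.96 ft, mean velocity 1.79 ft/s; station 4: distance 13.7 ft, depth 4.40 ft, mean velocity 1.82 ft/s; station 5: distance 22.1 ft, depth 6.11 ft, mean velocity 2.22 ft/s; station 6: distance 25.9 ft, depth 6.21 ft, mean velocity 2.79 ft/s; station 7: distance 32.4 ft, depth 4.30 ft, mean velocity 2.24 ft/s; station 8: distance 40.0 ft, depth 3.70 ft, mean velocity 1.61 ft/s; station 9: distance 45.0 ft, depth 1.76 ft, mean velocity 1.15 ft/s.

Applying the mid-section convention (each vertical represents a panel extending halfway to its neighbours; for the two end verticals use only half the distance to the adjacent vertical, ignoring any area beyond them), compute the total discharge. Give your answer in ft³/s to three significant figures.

353 ft³/s

w_1 = (8.2 − 5.6)/2 = 1.3 ft; q_1 = 1.62 × 1.60 × 1.3 = 3.370 ft³/s
w_2 = (11.1 − 5.6)/2 = 2.75 ft; q_2 = 1.39 × 2.21 × 2.75 = 8.448 ft³/s
w_3 = (13.7 − 8.2)/2 = 2.75 ft; q_3 = 1.79 × 2.96 × 2.75 = 14.57 ft³/s
w_4 = (22.1 − 11.1)/2 = 5.5 ft; q_4 = 1.82 × 4.40 × 5.5 = 44.04 ft³/s
w_5 = (25.9 − 13.7)/2 = 6.1 ft; q_5 = 2.22 × 6.11 × 6.1 = 82.74 ft³/s
w_6 = (32.4 − 22.1)/2 = 5.15 ft; q_6 = 2.79 × 6.21 × 5.15 = 89.23 ft³/s
w_7 = (40.0 − 25.9)/2 = 7.05 ft; q_7 = 2.24 × 4.30 × 7.05 = 67.91 ft³/s
w_8 = (45.0 − 32.4)/2 = 6.3 ft; q_8 = 1.61 × 3.70 × 6.3 = 37.53 ft³/s
w_9 = (45.0 − 40.0)/2 = 2.5 ft; q_9 = 1.15 × 1.76 × 2.5 = 5.060 ft³/s
Q = Σ qᵢ = 352.9 ft³/s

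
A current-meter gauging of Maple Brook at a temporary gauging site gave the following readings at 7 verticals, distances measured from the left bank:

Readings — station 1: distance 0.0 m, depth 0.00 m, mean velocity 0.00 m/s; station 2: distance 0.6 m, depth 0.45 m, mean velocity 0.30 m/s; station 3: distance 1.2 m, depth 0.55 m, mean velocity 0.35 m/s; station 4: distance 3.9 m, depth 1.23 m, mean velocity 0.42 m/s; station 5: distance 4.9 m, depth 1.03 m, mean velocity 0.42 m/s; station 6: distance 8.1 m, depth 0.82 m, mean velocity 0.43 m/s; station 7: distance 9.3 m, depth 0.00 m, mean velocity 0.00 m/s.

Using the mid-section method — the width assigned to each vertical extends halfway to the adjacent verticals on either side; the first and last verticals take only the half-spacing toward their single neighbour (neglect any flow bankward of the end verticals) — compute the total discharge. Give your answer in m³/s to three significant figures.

w_2 = (1.2 − 0.0)/2 = 0.6 m; q_2 = 0.30 × 0.45 × 0.6 = 0.08100 m³/s
w_3 = (3.9 − 0.6)/2 = 1.65 m; q_3 = 0.35 × 0.55 × 1.65 = 0.3176 m³/s
w_4 = (4.9 − 1.2)/2 = 1.85 m; q_4 = 0.42 × 1.23 × 1.85 = 0.9557 m³/s
w_5 = (8.1 − 3.9)/2 = 2.1 m; q_5 = 0.42 × 1.03 × 2.1 = 0.9085 m³/s
w_6 = (9.3 − 4.9)/2 = 2.2 m; q_6 = 0.43 × 0.82 × 2.2 = 0.7757 m³/s
Stations 1, 7 contribute zero (depth or velocity is 0).
Q = Σ qᵢ = 3.039 m³/s

3.04 m³/s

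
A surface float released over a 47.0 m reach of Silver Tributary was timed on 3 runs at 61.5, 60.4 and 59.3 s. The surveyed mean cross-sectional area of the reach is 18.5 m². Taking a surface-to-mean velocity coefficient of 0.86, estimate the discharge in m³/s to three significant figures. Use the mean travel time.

t̄ = (61.5 + 60.4 + 59.3) / 3 = 60.4 s
v_surface = L / t̄ = 47.0 / 60.4 = 0.7781 m/s
v_mean = 0.86 × 0.7781 = 0.6692 m/s
Q = A × v_mean = 18.5 × 0.6692 = 12.38 m³/s

12.4 m³/s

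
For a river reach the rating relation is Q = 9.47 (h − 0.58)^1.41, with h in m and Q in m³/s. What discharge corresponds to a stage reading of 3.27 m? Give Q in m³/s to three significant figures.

38.2 m³/s

Q = 9.47 × (3.27 − 0.58)^1.41 = 9.47 × 2.69^1.41 = 38.22 m³/s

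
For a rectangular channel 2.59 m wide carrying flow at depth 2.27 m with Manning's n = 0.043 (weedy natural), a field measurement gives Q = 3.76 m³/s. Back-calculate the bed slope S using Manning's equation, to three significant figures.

A = b·y = 2.59 × 2.27 = 5.879 m²
P = b + 2y = 2.59 + 2×2.27 = 7.130 m
R = A/P = 5.879/7.130 = 0.8246 m
S = (Q·n / (1·A·R^(2/3)))² = (3.76×0.043 / (1×5.879×0.8793))² = 0.0009780

0.000978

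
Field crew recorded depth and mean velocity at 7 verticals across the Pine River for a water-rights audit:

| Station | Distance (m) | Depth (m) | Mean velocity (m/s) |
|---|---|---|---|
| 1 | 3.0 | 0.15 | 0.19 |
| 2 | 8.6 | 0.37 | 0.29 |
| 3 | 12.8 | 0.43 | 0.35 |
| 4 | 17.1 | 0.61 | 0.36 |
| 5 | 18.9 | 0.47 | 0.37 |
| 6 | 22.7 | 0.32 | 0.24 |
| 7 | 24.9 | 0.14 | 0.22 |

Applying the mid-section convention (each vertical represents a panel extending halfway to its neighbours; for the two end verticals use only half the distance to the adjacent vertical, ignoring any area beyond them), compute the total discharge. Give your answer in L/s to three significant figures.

w_1 = (8.6 − 3.0)/2 = 2.8 m; q_1 = 0.19 × 0.15 × 2.8 = 0.07980 m³/s
w_2 = (12.8 − 3.0)/2 = 4.9 m; q_2 = 0.29 × 0.37 × 4.9 = 0.5258 m³/s
w_3 = (17.1 − 8.6)/2 = 4.25 m; q_3 = 0.35 × 0.43 × 4.25 = 0.6396 m³/s
w_4 = (18.9 − 12.8)/2 = 3.05 m; q_4 = 0.36 × 0.61 × 3.05 = 0.6698 m³/s
w_5 = (22.7 − 17.1)/2 = 2.8 m; q_5 = 0.37 × 0.47 × 2.8 = 0.4869 m³/s
w_6 = (24.9 − 18.9)/2 = 3 m; q_6 = 0.24 × 0.32 × 3 = 0.2304 m³/s
w_7 = (24.9 − 22.7)/2 = 1.1 m; q_7 = 0.22 × 0.14 × 1.1 = 0.03388 m³/s
Q = Σ qᵢ = 2.666 m³/s
= 2.666 × 1000 = 2666 L/s

2670 L/s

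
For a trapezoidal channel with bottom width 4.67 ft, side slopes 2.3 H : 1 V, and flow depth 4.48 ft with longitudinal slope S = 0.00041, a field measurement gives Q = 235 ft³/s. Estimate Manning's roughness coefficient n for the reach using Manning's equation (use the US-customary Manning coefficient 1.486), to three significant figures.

A = (b + z·y)·y = (4.67 + 2.3×4.48)×4.48 = 67.08 ft²
P = b + 2y√(1+z²) = 4.67 + 2×4.48×√(1+2.3²) = 27.14 ft
R = A/P = 67.08/27.14 = 2.472 ft
n = (1.486/Q)·A·R^(2/3)·S^(1/2) = (1.486/235) × 67.08 × 1.828 × 0.02025 = 0.01570

0.0157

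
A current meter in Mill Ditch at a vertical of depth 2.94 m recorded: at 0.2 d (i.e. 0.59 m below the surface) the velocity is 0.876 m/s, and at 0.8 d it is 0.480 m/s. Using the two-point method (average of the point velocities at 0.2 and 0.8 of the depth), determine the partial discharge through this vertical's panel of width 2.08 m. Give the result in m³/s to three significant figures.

4.15 m³/s

v̄ = (0.876 + 0.480) / 2 = 0.6780 m/s
q = v̄ × d × w = 0.6780 × 2.94 × 2.08 = 4.146 m³/s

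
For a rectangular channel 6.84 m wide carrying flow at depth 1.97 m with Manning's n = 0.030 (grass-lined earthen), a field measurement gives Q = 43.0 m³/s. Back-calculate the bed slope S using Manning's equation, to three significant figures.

0.00681

A = b·y = 6.84 × 1.97 = 13.47 m²
P = b + 2y = 6.84 + 2×1.97 = 10.78 m
R = A/P = 13.47/10.78 = 1.250 m
S = (Q·n / (1·A·R^(2/3)))² = (43.0×0.030 / (1×13.47×1.160))² = 0.006807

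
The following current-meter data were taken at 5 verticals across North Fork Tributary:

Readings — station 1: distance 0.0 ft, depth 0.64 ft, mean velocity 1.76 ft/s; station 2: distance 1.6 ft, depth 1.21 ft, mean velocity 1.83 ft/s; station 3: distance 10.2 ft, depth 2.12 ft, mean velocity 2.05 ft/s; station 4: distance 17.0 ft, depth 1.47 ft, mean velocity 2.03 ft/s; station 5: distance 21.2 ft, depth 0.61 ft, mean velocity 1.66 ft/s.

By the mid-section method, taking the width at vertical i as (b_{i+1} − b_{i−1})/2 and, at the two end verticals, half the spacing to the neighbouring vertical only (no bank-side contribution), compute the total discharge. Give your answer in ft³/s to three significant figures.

64.2 ft³/s

w_1 = (1.6 − 0.0)/2 = 0.8 ft; q_1 = 1.76 × 0.64 × 0.8 = 0.9011 ft³/s
w_2 = (10.2 − 0.0)/2 = 5.1 ft; q_2 = 1.83 × 1.21 × 5.1 = 11.29 ft³/s
w_3 = (17.0 − 1.6)/2 = 7.7 ft; q_3 = 2.05 × 2.12 × 7.7 = 33.46 ft³/s
w_4 = (21.2 − 10.2)/2 = 5.5 ft; q_4 = 2.03 × 1.47 × 5.5 = 16.41 ft³/s
w_5 = (21.2 − 17.0)/2 = 2.1 ft; q_5 = 1.66 × 0.61 × 2.1 = 2.126 ft³/s
Q = Σ qᵢ = 64.20 ft³/s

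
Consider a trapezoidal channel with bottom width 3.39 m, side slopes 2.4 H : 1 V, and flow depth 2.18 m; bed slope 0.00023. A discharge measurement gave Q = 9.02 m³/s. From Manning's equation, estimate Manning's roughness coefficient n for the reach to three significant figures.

0.0372

A = (b + z·y)·y = (3.39 + 2.4×2.18)×2.18 = 18.80 m²
P = b + 2y√(1+z²) = 3.39 + 2×2.18×√(1+2.4²) = 14.73 m
R = A/P = 18.80/14.73 = 1.276 m
n = (1/Q)·A·R^(2/3)·S^(1/2) = (1/9.02) × 18.80 × 1.177 × 0.01517 = 0.03719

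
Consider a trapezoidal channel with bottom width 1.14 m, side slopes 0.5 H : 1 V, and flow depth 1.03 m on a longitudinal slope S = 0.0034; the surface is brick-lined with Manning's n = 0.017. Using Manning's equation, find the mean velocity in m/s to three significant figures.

2.15 m/s

A = (b + z·y)·y = (1.14 + 0.5×1.03)×1.03 = 1.705 m²
P = b + 2y√(1+z²) = 1.14 + 2×1.03×√(1+0.5²) = 3.443 m
R = A/P = 1.705/3.443 = 0.4951 m
Q = (1/n)·A·R^(2/3)·S^(1/2) = (1/0.017) × 1.705 × 0.4951^(2/3) × 0.0034^(1/2) = 3.659 m³/s
V = Q/A = 3.659/1.705 = 2.147 m/s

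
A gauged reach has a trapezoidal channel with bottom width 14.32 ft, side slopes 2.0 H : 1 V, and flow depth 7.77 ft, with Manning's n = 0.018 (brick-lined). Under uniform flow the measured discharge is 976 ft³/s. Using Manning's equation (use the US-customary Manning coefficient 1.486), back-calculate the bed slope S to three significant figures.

A = (b + z·y)·y = (14.32 + 2.0×7.77)×7.77 = 232.0 ft²
P = b + 2y√(1+z²) = 14.32 + 2×7.77×√(1+2.0²) = 49.07 ft
R = A/P = 232.0/49.07 = 4.728 ft
S = (Q·n / (1.486·A·R^(2/3)))² = (976×0.018 / (1.486×232.0×2.817))² = 0.0003272

0.000327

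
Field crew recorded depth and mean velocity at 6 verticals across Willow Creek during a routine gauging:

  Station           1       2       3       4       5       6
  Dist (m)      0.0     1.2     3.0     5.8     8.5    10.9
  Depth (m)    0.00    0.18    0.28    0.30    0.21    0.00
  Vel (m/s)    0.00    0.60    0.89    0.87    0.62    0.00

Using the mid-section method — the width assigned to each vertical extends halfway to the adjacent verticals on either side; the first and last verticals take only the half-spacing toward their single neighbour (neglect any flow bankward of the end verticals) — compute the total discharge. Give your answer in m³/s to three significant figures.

1.78 m³/s

w_2 = (3.0 − 0.0)/2 = 1.5 m; q_2 = 0.60 × 0.18 × 1.5 = 0.1620 m³/s
w_3 = (5.8 − 1.2)/2 = 2.3 m; q_3 = 0.89 × 0.28 × 2.3 = 0.5732 m³/s
w_4 = (8.5 − 3.0)/2 = 2.75 m; q_4 = 0.87 × 0.30 × 2.75 = 0.7178 m³/s
w_5 = (10.9 − 5.8)/2 = 2.55 m; q_5 = 0.62 × 0.21 × 2.55 = 0.3320 m³/s
Stations 1, 6 contribute zero (depth or velocity is 0).
Q = Σ qᵢ = 1.785 m³/s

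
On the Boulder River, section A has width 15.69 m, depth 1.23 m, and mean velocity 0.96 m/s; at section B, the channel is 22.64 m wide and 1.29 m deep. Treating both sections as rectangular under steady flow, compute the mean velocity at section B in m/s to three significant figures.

0.634 m/s

Q = A₁V₁ = (15.69×1.23) × 0.96 = 18.53 m³/s
A₂ = 22.64 × 1.29 = 29.21 m²
V₂ = Q/A₂ = 18.53/29.21 = 0.6344 m/s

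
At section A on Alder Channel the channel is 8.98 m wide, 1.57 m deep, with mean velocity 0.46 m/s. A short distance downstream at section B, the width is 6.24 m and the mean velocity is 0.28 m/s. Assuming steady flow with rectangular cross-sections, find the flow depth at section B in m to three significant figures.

Q = A₁V₁ = (8.98×1.57) × 0.46 = 6.485 m³/s
d₂ = Q/(b₂ V₂) = 6.485/(6.24×0.28) = 3.712 m

3.71 m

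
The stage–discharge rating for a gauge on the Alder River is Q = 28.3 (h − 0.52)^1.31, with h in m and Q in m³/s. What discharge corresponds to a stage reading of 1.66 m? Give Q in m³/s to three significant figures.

33.6 m³/s

Q = 28.3 × (1.66 − 0.52)^1.31 = 28.3 × 1.14^1.31 = 33.60 m³/s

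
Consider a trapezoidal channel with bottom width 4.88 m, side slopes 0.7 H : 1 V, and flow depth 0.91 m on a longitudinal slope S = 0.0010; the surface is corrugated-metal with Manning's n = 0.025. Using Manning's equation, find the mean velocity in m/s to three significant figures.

A = (b + z·y)·y = (4.88 + 0.7×0.91)×0.91 = 5.020 m²
P = b + 2y√(1+z²) = 4.88 + 2×0.91×√(1+0.7²) = 7.102 m
R = A/P = 5.020/7.102 = 0.7069 m
Q = (1/n)·A·R^(2/3)·S^(1/2) = (1/0.025) × 5.020 × 0.7069^(2/3) × 0.0010^(1/2) = 5.040 m³/s
V = Q/A = 5.040/5.020 = 1.004 m/s

1.00 m/s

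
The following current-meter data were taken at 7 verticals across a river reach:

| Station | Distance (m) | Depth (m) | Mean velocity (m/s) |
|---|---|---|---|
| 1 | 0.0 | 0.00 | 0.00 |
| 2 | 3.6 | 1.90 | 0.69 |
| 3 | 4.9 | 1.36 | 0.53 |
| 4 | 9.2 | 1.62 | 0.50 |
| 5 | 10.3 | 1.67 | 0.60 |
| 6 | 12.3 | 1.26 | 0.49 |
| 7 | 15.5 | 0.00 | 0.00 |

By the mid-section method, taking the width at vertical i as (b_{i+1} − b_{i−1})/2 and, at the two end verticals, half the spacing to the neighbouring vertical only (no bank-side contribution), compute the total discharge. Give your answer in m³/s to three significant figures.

10.6 m³/s

w_2 = (4.9 − 0.0)/2 = 2.45 m; q_2 = 0.69 × 1.90 × 2.45 = 3.212 m³/s
w_3 = (9.2 − 3.6)/2 = 2.8 m; q_3 = 0.53 × 1.36 × 2.8 = 2.018 m³/s
w_4 = (10.3 − 4.9)/2 = 2.7 m; q_4 = 0.50 × 1.62 × 2.7 = 2.187 m³/s
w_5 = (12.3 − 9.2)/2 = 1.55 m; q_5 = 0.60 × 1.67 × 1.55 = 1.553 m³/s
w_6 = (15.5 − 10.3)/2 = 2.6 m; q_6 = 0.49 × 1.26 × 2.6 = 1.605 m³/s
Stations 1, 7 contribute zero (depth or velocity is 0).
Q = Σ qᵢ = 10.58 m³/s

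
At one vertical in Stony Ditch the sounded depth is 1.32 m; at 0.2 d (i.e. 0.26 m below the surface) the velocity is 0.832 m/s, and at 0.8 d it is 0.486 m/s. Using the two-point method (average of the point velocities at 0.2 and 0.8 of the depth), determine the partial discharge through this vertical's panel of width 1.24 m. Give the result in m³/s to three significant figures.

1.08 m³/s

v̄ = (0.832 + 0.486) / 2 = 0.6590 m/s
q = v̄ × d × w = 0.6590 × 1.32 × 1.24 = 1.079 m³/s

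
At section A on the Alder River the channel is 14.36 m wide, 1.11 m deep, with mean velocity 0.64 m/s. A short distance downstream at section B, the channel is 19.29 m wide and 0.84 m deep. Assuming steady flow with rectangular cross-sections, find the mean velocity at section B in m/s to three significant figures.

Q = A₁V₁ = (14.36×1.11) × 0.64 = 10.20 m³/s
A₂ = 19.29 × 0.84 = 16.20 m²
V₂ = Q/A₂ = 10.20/16.20 = 0.6296 m/s

0.630 m/s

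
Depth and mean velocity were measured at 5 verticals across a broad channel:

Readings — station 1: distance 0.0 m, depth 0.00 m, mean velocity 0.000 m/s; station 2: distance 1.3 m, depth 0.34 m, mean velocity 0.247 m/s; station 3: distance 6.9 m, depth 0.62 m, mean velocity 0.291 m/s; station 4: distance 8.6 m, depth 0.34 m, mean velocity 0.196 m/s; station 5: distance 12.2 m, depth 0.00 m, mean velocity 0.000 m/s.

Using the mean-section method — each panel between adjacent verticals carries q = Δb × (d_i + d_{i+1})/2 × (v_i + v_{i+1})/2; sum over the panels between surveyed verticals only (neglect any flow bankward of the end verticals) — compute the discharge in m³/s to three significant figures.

Panel 1-2: Δb = 1.3 m, d̄ = (0.00+0.34)/2 = 0.17, v̄ = (0.000+0.247)/2 = 0.1235 → q = 1.3×0.17×0.1235 = 0.02729 m³/s
Panel 2-3: Δb = 5.6 m, d̄ = (0.34+0.62)/2 = 0.48, v̄ = (0.247+0.291)/2 = 0.269 → q = 5.6×0.48×0.269 = 0.7231 m³/s
Panel 3-4: Δb = 1.7 m, d̄ = (0.62+0.34)/2 = 0.48, v̄ = (0.291+0.196)/2 = 0.2435 → q = 1.7×0.48×0.2435 = 0.1987 m³/s
Panel 4-5: Δb = 3.6 m, d̄ = (0.34+0.00)/2 = 0.17, v̄ = (0.196+0.000)/2 = 0.098 → q = 3.6×0.17×0.098 = 0.05998 m³/s
Q = Σ q = 1.009 m³/s

1.01 m³/s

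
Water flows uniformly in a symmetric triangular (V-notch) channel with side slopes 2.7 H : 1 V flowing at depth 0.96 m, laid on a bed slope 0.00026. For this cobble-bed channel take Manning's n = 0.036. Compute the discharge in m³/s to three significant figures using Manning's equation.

0.655 m³/s

A = z·y² = 2.7×0.96² = 2.488 m²
P = 2y√(1+z²) = 2×0.96×√(1+2.7²) = 5.528 m
R = A/P = 2.488/5.528 = 0.4501 m
Q = (1/n)·A·R^(2/3)·S^(1/2) = (1/0.036) × 2.488 × 0.4501^(2/3) × 0.00026^(1/2) = 0.6546 m³/s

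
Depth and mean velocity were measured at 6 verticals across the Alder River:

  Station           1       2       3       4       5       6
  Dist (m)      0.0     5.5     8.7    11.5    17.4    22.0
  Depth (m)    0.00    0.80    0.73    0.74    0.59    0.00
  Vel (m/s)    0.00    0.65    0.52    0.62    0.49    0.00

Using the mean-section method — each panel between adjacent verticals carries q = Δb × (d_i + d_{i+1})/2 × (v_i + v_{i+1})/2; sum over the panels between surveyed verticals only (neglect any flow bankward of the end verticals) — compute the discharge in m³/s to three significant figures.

5.83 m³/s

Panel 1-2: Δb = 5.5 m, d̄ = (0.00+0.80)/2 = 0.4, v̄ = (0.00+0.65)/2 = 0.325 → q = 5.5×0.4×0.325 = 0.7150 m³/s
Panel 2-3: Δb = 3.2 m, d̄ = (0.80+0.73)/2 = 0.765, v̄ = (0.65+0.52)/2 = 0.585 → q = 3.2×0.765×0.585 = 1.432 m³/s
Panel 3-4: Δb = 2.8 m, d̄ = (0.73+0.74)/2 = 0.735, v̄ = (0.52+0.62)/2 = 0.57 → q = 2.8×0.735×0.57 = 1.173 m³/s
Panel 4-5: Δb = 5.9 m, d̄ = (0.74+0.59)/2 = 0.665, v̄ = (0.62+0.49)/2 = 0.555 → q = 5.9×0.665×0.555 = 2.178 m³/s
Panel 5-6: Δb = 4.6 m, d̄ = (0.59+0.00)/2 = 0.295, v̄ = (0.49+0.00)/2 = 0.245 → q = 4.6×0.295×0.245 = 0.3325 m³/s
Q = Σ q = 5.830 m³/s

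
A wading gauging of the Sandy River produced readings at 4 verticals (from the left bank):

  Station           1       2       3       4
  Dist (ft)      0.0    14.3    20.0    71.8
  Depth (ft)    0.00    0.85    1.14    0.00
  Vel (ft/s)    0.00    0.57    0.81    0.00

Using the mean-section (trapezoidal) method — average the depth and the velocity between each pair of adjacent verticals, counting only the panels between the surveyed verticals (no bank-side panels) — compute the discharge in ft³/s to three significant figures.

Panel 1-2: Δb = 14.3 ft, d̄ = (0.00+0.85)/2 = 0.425, v̄ = (0.00+0.57)/2 = 0.285 → q = 14.3×0.425×0.285 = 1.732 ft³/s
Panel 2-3: Δb = 5.7 ft, d̄ = (0.85+1.14)/2 = 0.995, v̄ = (0.57+0.81)/2 = 0.69 → q = 5.7×0.995×0.69 = 3.913 ft³/s
Panel 3-4: Δb = 51.8 ft, d̄ = (1.14+0.00)/2 = 0.57, v̄ = (0.81+0.00)/2 = 0.405 → q = 51.8×0.57×0.405 = 11.96 ft³/s
Q = Σ q = 17.60 ft³/s

17.6 ft³/s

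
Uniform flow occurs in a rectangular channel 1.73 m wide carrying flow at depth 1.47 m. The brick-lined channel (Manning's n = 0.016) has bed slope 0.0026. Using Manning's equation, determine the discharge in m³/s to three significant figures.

A = b·y = 1.73 × 1.47 = 2.543 m²
P = b + 2y = 1.73 + 2×1.47 = 4.670 m
R = A/P = 2.543/4.670 = 0.5446 m
Q = (1/n)·A·R^(2/3)·S^(1/2) = (1/0.016) × 2.543 × 0.5446^(2/3) × 0.0026^(1/2) = 5.405 m³/s

5.40 m³/s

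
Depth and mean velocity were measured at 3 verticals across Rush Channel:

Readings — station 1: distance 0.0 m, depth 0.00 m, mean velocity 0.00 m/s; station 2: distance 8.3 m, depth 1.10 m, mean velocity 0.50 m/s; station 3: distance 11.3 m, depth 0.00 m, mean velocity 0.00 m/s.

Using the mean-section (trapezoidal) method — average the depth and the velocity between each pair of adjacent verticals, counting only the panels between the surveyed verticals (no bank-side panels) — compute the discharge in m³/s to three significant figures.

Panel 1-2: Δb = 8.3 m, d̄ = (0.00+1.10)/2 = 0.55, v̄ = (0.00+0.50)/2 = 0.25 → q = 8.3×0.55×0.25 = 1.141 m³/s
Panel 2-3: Δb = 3 m, d̄ = (1.10+0.00)/2 = 0.55, v̄ = (0.50+0.00)/2 = 0.25 → q = 3×0.55×0.25 = 0.4125 m³/s
Q = Σ q = 1.554 m³/s

1.55 m³/s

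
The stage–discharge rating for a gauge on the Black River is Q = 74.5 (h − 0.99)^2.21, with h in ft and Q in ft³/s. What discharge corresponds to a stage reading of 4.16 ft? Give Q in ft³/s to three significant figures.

Q = 74.5 × (4.16 − 0.99)^2.21 = 74.5 × 3.17^2.21 = 953.9 ft³/s

954 ft³/s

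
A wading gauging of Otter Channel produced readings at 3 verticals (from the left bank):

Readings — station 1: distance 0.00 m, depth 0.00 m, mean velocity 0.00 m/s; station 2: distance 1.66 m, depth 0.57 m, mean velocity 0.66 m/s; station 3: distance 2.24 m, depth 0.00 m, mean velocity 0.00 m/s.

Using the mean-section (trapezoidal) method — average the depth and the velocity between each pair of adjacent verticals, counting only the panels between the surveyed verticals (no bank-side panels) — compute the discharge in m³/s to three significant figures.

Panel 1-2: Δb = 1.66 m, d̄ = (0.00+0.57)/2 = 0.285, v̄ = (0.00+0.66)/2 = 0.33 → q = 1.66×0.285×0.33 = 0.1561 m³/s
Panel 2-3: Δb = 0.58 m, d̄ = (0.57+0.00)/2 = 0.285, v̄ = (0.66+0.00)/2 = 0.33 → q = 0.58×0.285×0.33 = 0.05455 m³/s
Q = Σ q = 0.2107 m³/s

0.211 m³/s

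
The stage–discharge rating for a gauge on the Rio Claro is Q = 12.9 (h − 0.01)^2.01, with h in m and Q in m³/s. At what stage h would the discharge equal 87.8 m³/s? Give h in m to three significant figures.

h − h₀ = (Q/C)^(1/b) = (87.8/12.9)^(1/2.01) = 2.596 m
h = 0.01 + 2.596 = 2.606 m

2.61 m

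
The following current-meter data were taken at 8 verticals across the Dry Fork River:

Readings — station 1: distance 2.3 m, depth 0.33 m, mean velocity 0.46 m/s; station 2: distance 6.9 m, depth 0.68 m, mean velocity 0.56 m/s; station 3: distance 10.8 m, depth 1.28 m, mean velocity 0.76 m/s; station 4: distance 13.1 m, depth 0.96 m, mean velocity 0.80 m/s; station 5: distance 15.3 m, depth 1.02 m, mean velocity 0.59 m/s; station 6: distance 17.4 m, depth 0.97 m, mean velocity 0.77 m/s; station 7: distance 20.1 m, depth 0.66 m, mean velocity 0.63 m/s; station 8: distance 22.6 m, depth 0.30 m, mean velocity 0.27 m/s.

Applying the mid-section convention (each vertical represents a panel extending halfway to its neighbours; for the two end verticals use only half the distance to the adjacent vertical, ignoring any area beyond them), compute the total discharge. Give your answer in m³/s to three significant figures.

11.0 m³/s

w_1 = (6.9 − 2.3)/2 = 2.3 m; q_1 = 0.46 × 0.33 × 2.3 = 0.3491 m³/s
w_2 = (10.8 − 2.3)/2 = 4.25 m; q_2 = 0.56 × 0.68 × 4.25 = 1.618 m³/s
w_3 = (13.1 − 6.9)/2 = 3.1 m; q_3 = 0.76 × 1.28 × 3.1 = 3.016 m³/s
w_4 = (15.3 − 10.8)/2 = 2.25 m; q_4 = 0.80 × 0.96 × 2.25 = 1.728 m³/s
w_5 = (17.4 − 13.1)/2 = 2.15 m; q_5 = 0.59 × 1.02 × 2.15 = 1.294 m³/s
w_6 = (20.1 − 15.3)/2 = 2.4 m; q_6 = 0.77 × 0.97 × 2.4 = 1.793 m³/s
w_7 = (22.6 − 17.4)/2 = 2.6 m; q_7 = 0.63 × 0.66 × 2.6 = 1.081 m³/s
w_8 = (22.6 − 20.1)/2 = 1.25 m; q_8 = 0.27 × 0.30 × 1.25 = 0.1013 m³/s
Q = Σ qᵢ = 10.98 m³/s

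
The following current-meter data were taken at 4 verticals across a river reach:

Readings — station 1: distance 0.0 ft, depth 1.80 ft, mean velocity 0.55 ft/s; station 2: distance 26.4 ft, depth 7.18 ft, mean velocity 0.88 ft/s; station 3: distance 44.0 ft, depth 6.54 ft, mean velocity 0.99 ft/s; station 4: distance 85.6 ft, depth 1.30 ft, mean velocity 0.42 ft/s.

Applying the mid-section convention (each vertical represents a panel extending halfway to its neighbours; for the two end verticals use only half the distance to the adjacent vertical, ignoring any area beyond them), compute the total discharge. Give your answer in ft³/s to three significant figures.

355 ft³/s

w_1 = (26.4 − 0.0)/2 = 13.2 ft; q_1 = 0.55 × 1.80 × 13.2 = 13.07 ft³/s
w_2 = (44.0 − 0.0)/2 = 22 ft; q_2 = 0.88 × 7.18 × 22 = 139.0 ft³/s
w_3 = (85.6 − 26.4)/2 = 29.6 ft; q_3 = 0.99 × 6.54 × 29.6 = 191.6 ft³/s
w_4 = (85.6 − 44.0)/2 = 20.8 ft; q_4 = 0.42 × 1.30 × 20.8 = 11.36 ft³/s
Q = Σ qᵢ = 355.1 ft³/s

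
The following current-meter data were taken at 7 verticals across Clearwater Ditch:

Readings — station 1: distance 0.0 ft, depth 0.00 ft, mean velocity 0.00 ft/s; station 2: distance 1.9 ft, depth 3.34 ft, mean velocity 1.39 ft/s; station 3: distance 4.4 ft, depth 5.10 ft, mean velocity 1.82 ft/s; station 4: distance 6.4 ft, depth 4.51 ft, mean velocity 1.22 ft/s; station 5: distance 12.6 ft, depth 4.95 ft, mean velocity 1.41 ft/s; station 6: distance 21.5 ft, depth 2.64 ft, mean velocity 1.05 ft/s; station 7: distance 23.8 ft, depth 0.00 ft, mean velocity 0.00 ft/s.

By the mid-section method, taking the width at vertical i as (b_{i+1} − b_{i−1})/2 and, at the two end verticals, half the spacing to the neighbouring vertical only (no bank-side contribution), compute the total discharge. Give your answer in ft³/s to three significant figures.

w_2 = (4.4 − 0.0)/2 = 2.2 ft; q_2 = 1.39 × 3.34 × 2.2 = 10.21 ft³/s
w_3 = (6.4 − 1.9)/2 = 2.25 ft; q_3 = 1.82 × 5.10 × 2.25 = 20.88 ft³/s
w_4 = (12.6 − 4.4)/2 = 4.1 ft; q_4 = 1.22 × 4.51 × 4.1 = 22.56 ft³/s
w_5 = (21.5 − 6.4)/2 = 7.55 ft; q_5 = 1.41 × 4.95 × 7.55 = 52.70 ft³/s
w_6 = (23.8 − 12.6)/2 = 5.6 ft; q_6 = 1.05 × 2.64 × 5.6 = 15.52 ft³/s
Stations 1, 7 contribute zero (depth or velocity is 0).
Q = Σ qᵢ = 121.9 ft³/s

122 ft³/s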